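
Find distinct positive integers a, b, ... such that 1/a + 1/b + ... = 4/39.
1/10 + 1/390

Greedy algorithm:
4/39: ceiling(39/4) = 10, use 1/10
1/390: ceiling(390/1) = 390, use 1/390
Result: 4/39 = 1/10 + 1/390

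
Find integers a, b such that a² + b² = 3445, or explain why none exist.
9² + 58² (a=9, b=58)

Factorization: 3445 = 5 × 13 × 53
By Fermat: n is sum of two squares iff every prime p ≡ 3 (mod 4) appears to even power.
All primes ≡ 3 (mod 4) appear to even power.
Search a = 0, 1, 2, … for 3445 - a² a perfect square: first hit at a = 9: 3445 - 81 = 3364 = 58².
3445 = 9² + 58² = 81 + 3364 ✓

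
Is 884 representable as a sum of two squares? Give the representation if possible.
10² + 28² (a=10, b=28)

Factorization: 884 = 2^2 × 13 × 17
By Fermat: n is sum of two squares iff every prime p ≡ 3 (mod 4) appears to even power.
All primes ≡ 3 (mod 4) appear to even power.
Search a = 0, 1, 2, … for 884 - a² a perfect square: first hit at a = 10: 884 - 100 = 784 = 28².
884 = 10² + 28² = 100 + 784 ✓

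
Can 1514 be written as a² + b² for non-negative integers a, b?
17² + 35² (a=17, b=35)

Factorization: 1514 = 2 × 757
By Fermat: n is sum of two squares iff every prime p ≡ 3 (mod 4) appears to even power.
All primes ≡ 3 (mod 4) appear to even power.
Search a = 0, 1, 2, … for 1514 - a² a perfect square: first hit at a = 17: 1514 - 289 = 1225 = 35².
1514 = 17² + 35² = 289 + 1225 ✓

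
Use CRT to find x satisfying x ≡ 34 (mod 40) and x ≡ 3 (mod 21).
234

Using Chinese Remainder Theorem:
M = 40 × 21 = 840
M1 = 21, M2 = 40
y1 = 21^(-1) mod 40 = 21
y2 = 40^(-1) mod 21 = 10
x = (34×21×21 + 3×40×10) mod 840 = 234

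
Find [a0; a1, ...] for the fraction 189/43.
[4; 2, 1, 1, 8]

Euclidean algorithm steps:
189 = 4 × 43 + 17
43 = 2 × 17 + 9
17 = 1 × 9 + 8
9 = 1 × 8 + 1
8 = 8 × 1 + 0
Continued fraction: [4; 2, 1, 1, 8]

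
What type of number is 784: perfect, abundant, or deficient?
abundant

Proper divisors of 784: sum = 1 + 2 + 4 + 7 + 8 + 14 + 16 + 28 + 49 + 56 + 98 + 112 + 196 + 392 = 983
Since 983 > 784, 784 is abundant.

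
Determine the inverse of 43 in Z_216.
211

gcd(43, 216) = 1, so the inverse exists.
Extended Euclidean algorithm on (216, 43):
216 = 5 × 43 + 1  ⟹  1 = (1)·216 + (-5)·43
So (-5)·43 ≡ 1 (mod 216), i.e. 43^(-1) ≡ -5 ≡ 211 (mod 216).
Check: 43 × 211 = 9073 ≡ 1 (mod 216)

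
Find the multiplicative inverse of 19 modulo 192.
91

gcd(19, 192) = 1, so the inverse exists.
Extended Euclidean algorithm on (192, 19):
192 = 10 × 19 + 2  ⟹  2 = (1)·192 + (-10)·19
19 = 9 × 2 + 1  ⟹  1 = (-9)·192 + (91)·19
So (91)·19 ≡ 1 (mod 192), i.e. 19^(-1) ≡ 91 (mod 192).
Check: 19 × 91 = 1729 ≡ 1 (mod 192)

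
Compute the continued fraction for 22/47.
[0; 2, 7, 3]

Euclidean algorithm steps:
22 = 0 × 47 + 22
47 = 2 × 22 + 3
22 = 7 × 3 + 1
3 = 3 × 1 + 0
Continued fraction: [0; 2, 7, 3]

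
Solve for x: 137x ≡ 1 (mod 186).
167

gcd(137, 186) = 1, so the inverse exists.
Extended Euclidean algorithm on (186, 137):
186 = 1 × 137 + 49  ⟹  49 = (1)·186 + (-1)·137
137 = 2 × 49 + 39  ⟹  39 = (-2)·186 + (3)·137
49 = 1 × 39 + 10  ⟹  10 = (3)·186 + (-4)·137
39 = 3 × 10 + 9  ⟹  9 = (-11)·186 + (15)·137
10 = 1 × 9 + 1  ⟹  1 = (14)·186 + (-19)·137
So (-19)·137 ≡ 1 (mod 186), i.e. 137^(-1) ≡ -19 ≡ 167 (mod 186).
Check: 137 × 167 = 22879 ≡ 1 (mod 186)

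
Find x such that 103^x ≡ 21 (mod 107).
83

Baby-step giant-step with step n = ⌈√107⌉ = 11.
Baby steps 103^j mod 107 (j:value) for j=0..10: 0:1, 1:103, 2:16, 3:43, 4:42, 5:46, 6:30, 7:94, 8:52, 9:6, 10:83.
Giant-step multiplier: 103^(-11) ≡ 103^(106-11) = 103^95 ≡ 68 (mod 107).
Giant steps γ_i = 21·68^i mod 107: γ_0=21, γ_1=37, γ_2=55, γ_3=102, γ_4=88, γ_5=99, γ_6=98, γ_7=30 (in table at j=6).
x = i·n + j = 7·11 + 6 = 83.
Check: 103^83 ≡ 21 (mod 107).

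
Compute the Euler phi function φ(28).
12

28 = 2^2 × 7
φ(n) = n × ∏(1 - 1/p) for each prime p dividing n
φ(28) = 28 × (1 - 1/2) × (1 - 1/7) = 12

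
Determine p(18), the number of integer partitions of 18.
385

p(n) counts ways to write n as a sum of positive integers (order ignored).
Euler's pentagonal recurrence: p(k) = p(k-1) + p(k-2) - p(k-5) - p(k-7) + p(k-12) + p(k-15) - ... (offsets j(3j∓1)/2, signs ++--, p(0)=1, p(<0)=0).
DP table for k = 0..17: p(0)=1, p(1)=1, p(2)=2, p(3)=3, p(4)=5, p(5)=7, p(6)=11, p(7)=15, p(8)=22, p(9)=30, p(10)=42, p(11)=56, p(12)=77, p(13)=101, p(14)=135, p(15)=176, p(16)=231, p(17)=297.
Final step: p(18) = p(17) + p(16) - p(13) - p(11) + p(6) + p(3)
= 297 + 231 - 101 - 56 + 11 + 3
= 385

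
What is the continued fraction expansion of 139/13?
[10; 1, 2, 4]

Euclidean algorithm steps:
139 = 10 × 13 + 9
13 = 1 × 9 + 4
9 = 2 × 4 + 1
4 = 4 × 1 + 0
Continued fraction: [10; 1, 2, 4]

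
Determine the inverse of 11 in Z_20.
11

gcd(11, 20) = 1, so the inverse exists.
Extended Euclidean algorithm on (20, 11):
20 = 1 × 11 + 9  ⟹  9 = (1)·20 + (-1)·11
11 = 1 × 9 + 2  ⟹  2 = (-1)·20 + (2)·11
9 = 4 × 2 + 1  ⟹  1 = (5)·20 + (-9)·11
So (-9)·11 ≡ 1 (mod 20), i.e. 11^(-1) ≡ -9 ≡ 11 (mod 20).
Check: 11 × 11 = 121 ≡ 1 (mod 20)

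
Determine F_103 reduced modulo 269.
76

Matrix identity: Q^n = [[F_(n+1), F_n], [F_n, F_(n-1)]] with Q = [[1,1],[1,0]].
n = 103 = 1100111₂. Square-and-multiply, entries mod 269:
Q^1 = [[1,1],[1,0]]
Q^3 = (Q^1)²·Q = [[3,2],[2,1]]
Q^6 = (Q^3)² = [[13,8],[8,5]]
Q^12 = (Q^6)² = [[233,144],[144,89]]
Q^25 = (Q^12)²·Q = [[74,243],[243,100]]
Q^51 = (Q^25)²·Q = [[14,234],[234,49]]
Q^103 = (Q^51)²·Q = [[23,76],[76,216]]
F_103 mod 269 = Q^103[0][1] = 76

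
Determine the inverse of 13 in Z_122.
47

gcd(13, 122) = 1, so the inverse exists.
Extended Euclidean algorithm on (122, 13):
122 = 9 × 13 + 5  ⟹  5 = (1)·122 + (-9)·13
13 = 2 × 5 + 3  ⟹  3 = (-2)·122 + (19)·13
5 = 1 × 3 + 2  ⟹  2 = (3)·122 + (-28)·13
3 = 1 × 2 + 1  ⟹  1 = (-5)·122 + (47)·13
So (47)·13 ≡ 1 (mod 122), i.e. 13^(-1) ≡ 47 (mod 122).
Check: 13 × 47 = 611 ≡ 1 (mod 122)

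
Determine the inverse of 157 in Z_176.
37

gcd(157, 176) = 1, so the inverse exists.
Extended Euclidean algorithm on (176, 157):
176 = 1 × 157 + 19  ⟹  19 = (1)·176 + (-1)·157
157 = 8 × 19 + 5  ⟹  5 = (-8)·176 + (9)·157
19 = 3 × 5 + 4  ⟹  4 = (25)·176 + (-28)·157
5 = 1 × 4 + 1  ⟹  1 = (-33)·176 + (37)·157
So (37)·157 ≡ 1 (mod 176), i.e. 157^(-1) ≡ 37 (mod 176).
Check: 157 × 37 = 5809 ≡ 1 (mod 176)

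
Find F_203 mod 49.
19

Matrix identity: Q^n = [[F_(n+1), F_n], [F_n, F_(n-1)]] with Q = [[1,1],[1,0]].
n = 203 = 11001011₂. Square-and-multiply, entries mod 49:
Q^1 = [[1,1],[1,0]]
Q^3 = (Q^1)²·Q = [[3,2],[2,1]]
Q^6 = (Q^3)² = [[13,8],[8,5]]
Q^12 = (Q^6)² = [[37,46],[46,40]]
Q^25 = (Q^12)²·Q = [[20,6],[6,14]]
Q^50 = (Q^25)² = [[44,8],[8,36]]
Q^101 = (Q^50)²·Q = [[43,40],[40,3]]
Q^203 = (Q^101)²·Q = [[46,19],[19,27]]
F_203 mod 49 = Q^203[0][1] = 19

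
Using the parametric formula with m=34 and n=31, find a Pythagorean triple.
(195, 2108, 2117)

Euclid's formula: a = m² - n², b = 2mn, c = m² + n²
m = 34, n = 31
a = 34² - 31² = 1156 - 961 = 195
b = 2 × 34 × 31 = 2108
c = 34² + 31² = 1156 + 961 = 2117
Verification: 195² + 2108² = 38025 + 4443664 = 4481689 = 2117² ✓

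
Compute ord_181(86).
60

181 is prime, so ord(86) divides φ(181) = 180.
Divisors of 180: 1, 2, 3, 4, 5, 6, 9, 10, 12, 15, 18, 20, 30, 36, 45, 60, 90, 180.
Repeated squaring: 86^1 ≡ 86, 86^2 ≡ 156, 86^4 ≡ 82, 86^8 ≡ 27, 86^16 ≡ 5, 86^32 ≡ 25, 86^64 ≡ 82, 86^128 ≡ 27 (mod 181).
Test 86^d mod 181 for each divisor d in increasing order:
86^1 ≡ 86
86^2 ≡ 156
86^3 = 86^2·86^1 ≡ 22
86^4 ≡ 82
86^5 = 86^4·86^1 ≡ 174
86^6 = 86^4·86^2 ≡ 122
86^9 = 86^8·86^1 ≡ 150
86^10 = 86^8·86^2 ≡ 49
86^12 = 86^8·86^4 ≡ 42
86^15 = 86^8·86^4·86^2·86^1 ≡ 19
86^18 = 86^16·86^2 ≡ 56
86^20 = 86^16·86^4 ≡ 48
86^30 = 86^16·86^8·86^4·86^2 ≡ 180
86^36 = 86^32·86^4 ≡ 59
86^45 = 86^32·86^8·86^4·86^1 ≡ 162
86^60 = 86^32·86^16·86^8·86^4 ≡ 1  ← first divisor giving 1
The order is 60.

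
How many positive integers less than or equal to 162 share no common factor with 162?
54

162 = 2 × 3^4
φ(n) = n × ∏(1 - 1/p) for each prime p dividing n
φ(162) = 162 × (1 - 1/2) × (1 - 1/3) = 54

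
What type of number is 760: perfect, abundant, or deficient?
abundant

Proper divisors of 760: sum = 1 + 2 + 4 + 5 + 8 + 10 + 19 + 20 + 38 + 40 + 76 + 95 + 152 + 190 + 380 = 1040
Since 1040 > 760, 760 is abundant.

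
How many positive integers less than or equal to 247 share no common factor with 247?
216

247 = 13 × 19
φ(n) = n × ∏(1 - 1/p) for each prime p dividing n
φ(247) = 247 × (1 - 1/13) × (1 - 1/19) = 216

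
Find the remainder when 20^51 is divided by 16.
0

Repeated squaring. Binary of 51 = 110011.
20^1 ≡ 4 (mod 16); 20^2 ≡ 0 (mod 16); 20^4 ≡ 0 (mod 16); 20^8 ≡ 0 (mod 16); 20^16 ≡ 0 (mod 16); 20^32 ≡ 0 (mod 16)
20^51 = 20^1 × 20^2 × 20^16 × 20^32 ≡ 0 (mod 16)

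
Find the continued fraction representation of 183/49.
[3; 1, 2, 1, 3, 3]

Euclidean algorithm steps:
183 = 3 × 49 + 36
49 = 1 × 36 + 13
36 = 2 × 13 + 10
13 = 1 × 10 + 3
10 = 3 × 3 + 1
3 = 3 × 1 + 0
Continued fraction: [3; 1, 2, 1, 3, 3]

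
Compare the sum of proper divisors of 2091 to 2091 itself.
deficient

Proper divisors of 2091: sum = 1 + 3 + 17 + 41 + 51 + 123 + 697 = 933
Since 933 < 2091, 2091 is deficient.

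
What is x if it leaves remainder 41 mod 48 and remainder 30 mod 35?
905

Using Chinese Remainder Theorem:
M = 48 × 35 = 1680
M1 = 35, M2 = 48
y1 = 35^(-1) mod 48 = 11
y2 = 48^(-1) mod 35 = 27
x = (41×35×11 + 30×48×27) mod 1680 = 905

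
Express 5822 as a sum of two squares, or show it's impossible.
Not possible

Factorization: 5822 = 2 × 41 × 71
By Fermat: n is sum of two squares iff every prime p ≡ 3 (mod 4) appears to even power.
Prime(s) ≡ 3 (mod 4) with odd exponent: [(71, 1)]
Therefore 5822 cannot be expressed as a² + b².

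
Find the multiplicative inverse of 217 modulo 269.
150

gcd(217, 269) = 1, so the inverse exists.
Extended Euclidean algorithm on (269, 217):
269 = 1 × 217 + 52  ⟹  52 = (1)·269 + (-1)·217
217 = 4 × 52 + 9  ⟹  9 = (-4)·269 + (5)·217
52 = 5 × 9 + 7  ⟹  7 = (21)·269 + (-26)·217
9 = 1 × 7 + 2  ⟹  2 = (-25)·269 + (31)·217
7 = 3 × 2 + 1  ⟹  1 = (96)·269 + (-119)·217
So (-119)·217 ≡ 1 (mod 269), i.e. 217^(-1) ≡ -119 ≡ 150 (mod 269).
Check: 217 × 150 = 32550 ≡ 1 (mod 269)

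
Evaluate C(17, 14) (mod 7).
1

Using Lucas' theorem:
Write n=17 and k=14 in base 7:
n in base 7: [2, 3]
k in base 7: [2, 0]
C(17,14) mod 7 = ∏ C(n_i, k_i) mod 7
Digit binomials (mod 7): C(2,2) = 1; C(3,0) = 1
Product: 1 × 1 = 1 ≡ 1 (mod 7)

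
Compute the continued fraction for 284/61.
[4; 1, 1, 1, 9, 2]

Euclidean algorithm steps:
284 = 4 × 61 + 40
61 = 1 × 40 + 21
40 = 1 × 21 + 19
21 = 1 × 19 + 2
19 = 9 × 2 + 1
2 = 2 × 1 + 0
Continued fraction: [4; 1, 1, 1, 9, 2]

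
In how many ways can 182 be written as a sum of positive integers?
819876908323

p(n) counts ways to write n as a sum of positive integers (order ignored).
Euler's pentagonal recurrence: p(k) = p(k-1) + p(k-2) - p(k-5) - p(k-7) + p(k-12) + p(k-15) - ... (offsets j(3j∓1)/2, signs ++--, p(0)=1, p(<0)=0).
DP table for k = 0..181: p(0)=1, p(1)=1, p(2)=2, p(3)=3, p(4)=5, p(5)=7, p(6)=11, p(7)=15, p(8)=22, p(9)=30, p(10)=42, p(11)=56, p(12)=77, p(13)=101, p(14)=135, p(15)=176, p(16)=231, p(17)=297, p(18)=385, p(19)=490, p(20)=627, p(21)=792, p(22)=1002, p(23)=1255, p(24)=1575, p(25)=1958, p(26)=2436, p(27)=3010, p(28)=3718, p(29)=4565, p(30)=5604, p(31)=6842, p(32)=8349, p(33)=10143, p(34)=12310, p(35)=14883, p(36)=17977, p(37)=21637, p(38)=26015, p(39)=31185, p(40)=37338, p(41)=44583, p(42)=53174, p(43)=63261, p(44)=75175, p(45)=89134, p(46)=105558, p(47)=124754, p(48)=147273, p(49)=173525, p(50)=204226, p(51)=239943, p(52)=281589, p(53)=329931, p(54)=386155, p(55)=451276, p(56)=526823, p(57)=614154, p(58)=715220, p(59)=831820, p(60)=966467, p(61)=1121505, p(62)=1300156, p(63)=1505499, p(64)=1741630, p(65)=2012558, p(66)=2323520, p(67)=2679689, p(68)=3087735, p(69)=3554345, p(70)=4087968, p(71)=4697205, p(72)=5392783, p(73)=6185689, p(74)=7089500, p(75)=8118264, p(76)=9289091, p(77)=10619863, p(78)=12132164, p(79)=13848650, p(80)=15796476, p(81)=18004327, p(82)=20506255, p(83)=23338469, p(84)=26543660, p(85)=30167357, p(86)=34262962, p(87)=38887673, p(88)=44108109, p(89)=49995925, p(90)=56634173, p(91)=64112359, p(92)=72533807, p(93)=82010177, p(94)=92669720, p(95)=104651419, p(96)=118114304, p(97)=133230930, p(98)=150198136, p(99)=169229875, p(100)=190569292, p(101)=214481126, p(102)=241265379, p(103)=271248950, p(104)=304801365, p(105)=342325709, p(106)=384276336, p(107)=431149389, p(108)=483502844, p(109)=541946240, p(110)=607163746, p(111)=679903203, p(112)=761002156, p(113)=851376628, p(114)=952050665, p(115)=1064144451, p(116)=1188908248, p(117)=1327710076, p(118)=1482074143, p(119)=1653668665, p(120)=1844349560, p(121)=2056148051, p(122)=2291320912, p(123)=2552338241, p(124)=2841940500, p(125)=3163127352, p(126)=3519222692, p(127)=3913864295, p(128)=4351078600, p(129)=4835271870, p(130)=5371315400, p(131)=5964539504, p(132)=6620830889, p(133)=7346629512, p(134)=8149040695, p(135)=9035836076, p(136)=10015581680, p(137)=11097645016, p(138)=12292341831, p(139)=13610949895, p(140)=15065878135, p(141)=16670689208, p(142)=18440293320, p(143)=20390982757, p(144)=22540654445, p(145)=24908858009, p(146)=27517052599, p(147)=30388671978, p(148)=33549419497, p(149)=37027355200, p(150)=40853235313, p(151)=45060624582, p(152)=49686288421, p(153)=54770336324, p(154)=60356673280, p(155)=66493182097, p(156)=73232243759, p(157)=80630964769, p(158)=88751778802, p(159)=97662728555, p(160)=107438159466, p(161)=118159068427, p(162)=129913904637, p(163)=142798995930, p(164)=156919475295, p(165)=172389800255, p(166)=189334822579, p(167)=207890420102, p(168)=228204732751, p(169)=250438925115, p(170)=274768617130, p(171)=301384802048, p(172)=330495499613, p(173)=362326859895, p(174)=397125074750, p(175)=435157697830, p(176)=476715857290, p(177)=522115831195, p(178)=571701605655, p(179)=625846753120, p(180)=684957390936, p(181)=749474411781.
Final step: p(182) = p(181) + p(180) - p(177) - p(175) + p(170) + p(167) - p(160) - p(156) + p(147) + p(142) - p(131) - p(125) + p(112) + p(105) - p(90) - p(82) + p(65) + p(56) - p(37) - p(27) + p(6)
= 749474411781 + 684957390936 - 522115831195 - 435157697830 + 274768617130 + 207890420102 - 107438159466 - 73232243759 + 30388671978 + 18440293320 - 5964539504 - 3163127352 + 761002156 + 342325709 - 56634173 - 20506255 + 2012558 + 526823 - 21637 - 3010 + 11
= 819876908323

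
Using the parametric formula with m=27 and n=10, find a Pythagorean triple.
(629, 540, 829)

Euclid's formula: a = m² - n², b = 2mn, c = m² + n²
m = 27, n = 10
a = 27² - 10² = 729 - 100 = 629
b = 2 × 27 × 10 = 540
c = 27² + 10² = 729 + 100 = 829
Verification: 629² + 540² = 395641 + 291600 = 687241 = 829² ✓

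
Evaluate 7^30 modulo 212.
69

Repeated squaring. Binary of 30 = 11110.
7^1 ≡ 7 (mod 212); 7^2 ≡ 49 (mod 212); 7^4 ≡ 69 (mod 212); 7^8 ≡ 97 (mod 212); 7^16 ≡ 81 (mod 212)
7^30 = 7^2 × 7^4 × 7^8 × 7^16 ≡ 69 (mod 212)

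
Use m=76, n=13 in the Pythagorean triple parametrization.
(5607, 1976, 5945)

Euclid's formula: a = m² - n², b = 2mn, c = m² + n²
m = 76, n = 13
a = 76² - 13² = 5776 - 169 = 5607
b = 2 × 76 × 13 = 1976
c = 76² + 13² = 5776 + 169 = 5945
Verification: 5607² + 1976² = 31438449 + 3904576 = 35343025 = 5945² ✓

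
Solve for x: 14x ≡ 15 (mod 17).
x ≡ 12 (mod 17)

gcd(14, 17) = 1, which divides 15, so solutions exist.
Find 14^(-1) mod 17 by the extended Euclidean algorithm:
17 = 1 × 14 + 3  ⟹  3 = (1)·17 + (-1)·14
14 = 4 × 3 + 2  ⟹  2 = (-4)·17 + (5)·14
3 = 1 × 2 + 1  ⟹  1 = (5)·17 + (-6)·14
So (-6)·14 ≡ 1 (mod 17), i.e. 14^(-1) ≡ -6 ≡ 11 (mod 17).
x ≡ 11 × 15 = 165 ≡ 12 (mod 17).
Check: 14 × 12 = 168 ≡ 15 (mod 17).
Unique solution: x ≡ 12 (mod 17)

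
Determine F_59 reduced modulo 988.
613

Matrix identity: Q^n = [[F_(n+1), F_n], [F_n, F_(n-1)]] with Q = [[1,1],[1,0]].
n = 59 = 111011₂. Square-and-multiply, entries mod 988:
Q^1 = [[1,1],[1,0]]
Q^3 = (Q^1)²·Q = [[3,2],[2,1]]
Q^7 = (Q^3)²·Q = [[21,13],[13,8]]
Q^14 = (Q^7)² = [[610,377],[377,233]]
Q^29 = (Q^14)²·Q = [[144,469],[469,663]]
Q^59 = (Q^29)²·Q = [[692,613],[613,79]]
F_59 mod 988 = Q^59[0][1] = 613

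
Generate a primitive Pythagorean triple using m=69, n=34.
(3605, 4692, 5917)

Euclid's formula: a = m² - n², b = 2mn, c = m² + n²
m = 69, n = 34
a = 69² - 34² = 4761 - 1156 = 3605
b = 2 × 69 × 34 = 4692
c = 69² + 34² = 4761 + 1156 = 5917
Verification: 3605² + 4692² = 12996025 + 22014864 = 35010889 = 5917² ✓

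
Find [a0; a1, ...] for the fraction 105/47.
[2; 4, 3, 1, 2]

Euclidean algorithm steps:
105 = 2 × 47 + 11
47 = 4 × 11 + 3
11 = 3 × 3 + 2
3 = 1 × 2 + 1
2 = 2 × 1 + 0
Continued fraction: [2; 4, 3, 1, 2]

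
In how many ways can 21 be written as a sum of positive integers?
792

p(n) counts ways to write n as a sum of positive integers (order ignored).
Euler's pentagonal recurrence: p(k) = p(k-1) + p(k-2) - p(k-5) - p(k-7) + p(k-12) + p(k-15) - ... (offsets j(3j∓1)/2, signs ++--, p(0)=1, p(<0)=0).
DP table for k = 0..20: p(0)=1, p(1)=1, p(2)=2, p(3)=3, p(4)=5, p(5)=7, p(6)=11, p(7)=15, p(8)=22, p(9)=30, p(10)=42, p(11)=56, p(12)=77, p(13)=101, p(14)=135, p(15)=176, p(16)=231, p(17)=297, p(18)=385, p(19)=490, p(20)=627.
Final step: p(21) = p(20) + p(19) - p(16) - p(14) + p(9) + p(6)
= 627 + 490 - 231 - 135 + 30 + 11
= 792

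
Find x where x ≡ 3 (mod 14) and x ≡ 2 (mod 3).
17

Using Chinese Remainder Theorem:
M = 14 × 3 = 42
M1 = 3, M2 = 14
y1 = 3^(-1) mod 14 = 5
y2 = 14^(-1) mod 3 = 2
x = (3×3×5 + 2×14×2) mod 42 = 17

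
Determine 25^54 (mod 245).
120

Repeated squaring. Binary of 54 = 110110.
25^1 ≡ 25 (mod 245); 25^2 ≡ 135 (mod 245); 25^4 ≡ 95 (mod 245); 25^8 ≡ 205 (mod 245); 25^16 ≡ 130 (mod 245); 25^32 ≡ 240 (mod 245)
25^54 = 25^2 × 25^4 × 25^16 × 25^32 ≡ 120 (mod 245)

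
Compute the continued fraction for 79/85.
[0; 1, 13, 6]

Euclidean algorithm steps:
79 = 0 × 85 + 79
85 = 1 × 79 + 6
79 = 13 × 6 + 1
6 = 6 × 1 + 0
Continued fraction: [0; 1, 13, 6]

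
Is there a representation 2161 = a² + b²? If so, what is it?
15² + 44² (a=15, b=44)

Factorization: 2161 = 2161
By Fermat: n is sum of two squares iff every prime p ≡ 3 (mod 4) appears to even power.
All primes ≡ 3 (mod 4) appear to even power.
Search a = 0, 1, 2, … for 2161 - a² a perfect square: first hit at a = 15: 2161 - 225 = 1936 = 44².
2161 = 15² + 44² = 225 + 1936 ✓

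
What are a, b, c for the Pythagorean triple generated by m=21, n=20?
(41, 840, 841)

Euclid's formula: a = m² - n², b = 2mn, c = m² + n²
m = 21, n = 20
a = 21² - 20² = 441 - 400 = 41
b = 2 × 21 × 20 = 840
c = 21² + 20² = 441 + 400 = 841
Verification: 41² + 840² = 1681 + 705600 = 707281 = 841² ✓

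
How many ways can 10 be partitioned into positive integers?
42

p(n) counts ways to write n as a sum of positive integers (order ignored).
Examples: 10; 9 + 1; 8 + 2; 8 + 1 + 1; 7 + 3; ... (42 total)
p(10) = 42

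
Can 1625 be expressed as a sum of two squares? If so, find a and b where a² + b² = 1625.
5² + 40² (a=5, b=40)

Factorization: 1625 = 5^3 × 13
By Fermat: n is sum of two squares iff every prime p ≡ 3 (mod 4) appears to even power.
All primes ≡ 3 (mod 4) appear to even power.
Search a = 0, 1, 2, … for 1625 - a² a perfect square: first hit at a = 5: 1625 - 25 = 1600 = 40².
1625 = 5² + 40² = 25 + 1600 ✓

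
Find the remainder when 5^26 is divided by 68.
9

Repeated squaring. Binary of 26 = 11010.
5^1 ≡ 5 (mod 68); 5^2 ≡ 25 (mod 68); 5^4 ≡ 13 (mod 68); 5^8 ≡ 33 (mod 68); 5^16 ≡ 1 (mod 68)
5^26 = 5^2 × 5^8 × 5^16 ≡ 9 (mod 68)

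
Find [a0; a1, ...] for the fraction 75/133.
[0; 1, 1, 3, 2, 2, 3]

Euclidean algorithm steps:
75 = 0 × 133 + 75
133 = 1 × 75 + 58
75 = 1 × 58 + 17
58 = 3 × 17 + 7
17 = 2 × 7 + 3
7 = 2 × 3 + 1
3 = 3 × 1 + 0
Continued fraction: [0; 1, 1, 3, 2, 2, 3]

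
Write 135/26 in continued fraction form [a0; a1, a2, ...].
[5; 5, 5]

Euclidean algorithm steps:
135 = 5 × 26 + 5
26 = 5 × 5 + 1
5 = 5 × 1 + 0
Continued fraction: [5; 5, 5]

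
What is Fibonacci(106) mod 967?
317

Matrix identity: Q^n = [[F_(n+1), F_n], [F_n, F_(n-1)]] with Q = [[1,1],[1,0]].
n = 106 = 1101010₂. Square-and-multiply, entries mod 967:
Q^1 = [[1,1],[1,0]]
Q^3 = (Q^1)²·Q = [[3,2],[2,1]]
Q^6 = (Q^3)² = [[13,8],[8,5]]
Q^13 = (Q^6)²·Q = [[377,233],[233,144]]
Q^26 = (Q^13)² = [[117,518],[518,566]]
Q^53 = (Q^26)²·Q = [[488,616],[616,839]]
Q^106 = (Q^53)² = [[654,317],[317,337]]
F_106 mod 967 = Q^106[0][1] = 317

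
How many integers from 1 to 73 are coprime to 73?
72

73 = 73
φ(n) = n × ∏(1 - 1/p) for each prime p dividing n
φ(73) = 73 × (1 - 1/73) = 72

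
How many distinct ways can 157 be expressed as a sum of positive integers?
80630964769

p(n) counts ways to write n as a sum of positive integers (order ignored).
Euler's pentagonal recurrence: p(k) = p(k-1) + p(k-2) - p(k-5) - p(k-7) + p(k-12) + p(k-15) - ... (offsets j(3j∓1)/2, signs ++--, p(0)=1, p(<0)=0).
DP table for k = 0..156: p(0)=1, p(1)=1, p(2)=2, p(3)=3, p(4)=5, p(5)=7, p(6)=11, p(7)=15, p(8)=22, p(9)=30, p(10)=42, p(11)=56, p(12)=77, p(13)=101, p(14)=135, p(15)=176, p(16)=231, p(17)=297, p(18)=385, p(19)=490, p(20)=627, p(21)=792, p(22)=1002, p(23)=1255, p(24)=1575, p(25)=1958, p(26)=2436, p(27)=3010, p(28)=3718, p(29)=4565, p(30)=5604, p(31)=6842, p(32)=8349, p(33)=10143, p(34)=12310, p(35)=14883, p(36)=17977, p(37)=21637, p(38)=26015, p(39)=31185, p(40)=37338, p(41)=44583, p(42)=53174, p(43)=63261, p(44)=75175, p(45)=89134, p(46)=105558, p(47)=124754, p(48)=147273, p(49)=173525, p(50)=204226, p(51)=239943, p(52)=281589, p(53)=329931, p(54)=386155, p(55)=451276, p(56)=526823, p(57)=614154, p(58)=715220, p(59)=831820, p(60)=966467, p(61)=1121505, p(62)=1300156, p(63)=1505499, p(64)=1741630, p(65)=2012558, p(66)=2323520, p(67)=2679689, p(68)=3087735, p(69)=3554345, p(70)=4087968, p(71)=4697205, p(72)=5392783, p(73)=6185689, p(74)=7089500, p(75)=8118264, p(76)=9289091, p(77)=10619863, p(78)=12132164, p(79)=13848650, p(80)=15796476, p(81)=18004327, p(82)=20506255, p(83)=23338469, p(84)=26543660, p(85)=30167357, p(86)=34262962, p(87)=38887673, p(88)=44108109, p(89)=49995925, p(90)=56634173, p(91)=64112359, p(92)=72533807, p(93)=82010177, p(94)=92669720, p(95)=104651419, p(96)=118114304, p(97)=133230930, p(98)=150198136, p(99)=169229875, p(100)=190569292, p(101)=214481126, p(102)=241265379, p(103)=271248950, p(104)=304801365, p(105)=342325709, p(106)=384276336, p(107)=431149389, p(108)=483502844, p(109)=541946240, p(110)=607163746, p(111)=679903203, p(112)=761002156, p(113)=851376628, p(114)=952050665, p(115)=1064144451, p(116)=1188908248, p(117)=1327710076, p(118)=1482074143, p(119)=1653668665, p(120)=1844349560, p(121)=2056148051, p(122)=2291320912, p(123)=2552338241, p(124)=2841940500, p(125)=3163127352, p(126)=3519222692, p(127)=3913864295, p(128)=4351078600, p(129)=4835271870, p(130)=5371315400, p(131)=5964539504, p(132)=6620830889, p(133)=7346629512, p(134)=8149040695, p(135)=9035836076, p(136)=10015581680, p(137)=11097645016, p(138)=12292341831, p(139)=13610949895, p(140)=15065878135, p(141)=16670689208, p(142)=18440293320, p(143)=20390982757, p(144)=22540654445, p(145)=24908858009, p(146)=27517052599, p(147)=30388671978, p(148)=33549419497, p(149)=37027355200, p(150)=40853235313, p(151)=45060624582, p(152)=49686288421, p(153)=54770336324, p(154)=60356673280, p(155)=66493182097, p(156)=73232243759.
Final step: p(157) = p(156) + p(155) - p(152) - p(150) + p(145) + p(142) - p(135) - p(131) + p(122) + p(117) - p(106) - p(100) + p(87) + p(80) - p(65) - p(57) + p(40) + p(31) - p(12) - p(2)
= 73232243759 + 66493182097 - 49686288421 - 40853235313 + 24908858009 + 18440293320 - 9035836076 - 5964539504 + 2291320912 + 1327710076 - 384276336 - 190569292 + 38887673 + 15796476 - 2012558 - 614154 + 37338 + 6842 - 77 - 2
= 80630964769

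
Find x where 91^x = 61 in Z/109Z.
98

Baby-step giant-step with step n = ⌈√109⌉ = 11.
Baby steps 91^j mod 109 (j:value) for j=0..10: 0:1, 1:91, 2:106, 3:54, 4:9, 5:56, 6:82, 7:50, 8:81, 9:68, 10:84.
Giant-step multiplier: 91^(-11) ≡ 91^(108-11) = 91^97 ≡ 39 (mod 109).
Giant steps γ_i = 61·39^i mod 109: γ_0=61, γ_1=90, γ_2=22, γ_3=95, γ_4=108, γ_5=70, γ_6=5, γ_7=86, γ_8=84 (in table at j=10).
x = i·n + j = 8·11 + 10 = 98.
Check: 91^98 ≡ 61 (mod 109).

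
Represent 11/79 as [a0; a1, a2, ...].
[0; 7, 5, 2]

Euclidean algorithm steps:
11 = 0 × 79 + 11
79 = 7 × 11 + 2
11 = 5 × 2 + 1
2 = 2 × 1 + 0
Continued fraction: [0; 7, 5, 2]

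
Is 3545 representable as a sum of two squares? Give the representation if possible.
8² + 59² (a=8, b=59)

Factorization: 3545 = 5 × 709
By Fermat: n is sum of two squares iff every prime p ≡ 3 (mod 4) appears to even power.
All primes ≡ 3 (mod 4) appear to even power.
Search a = 0, 1, 2, … for 3545 - a² a perfect square: first hit at a = 8: 3545 - 64 = 3481 = 59².
3545 = 8² + 59² = 64 + 3481 ✓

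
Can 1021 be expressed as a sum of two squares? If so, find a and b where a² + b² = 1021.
11² + 30² (a=11, b=30)

Factorization: 1021 = 1021
By Fermat: n is sum of two squares iff every prime p ≡ 3 (mod 4) appears to even power.
All primes ≡ 3 (mod 4) appear to even power.
Search a = 0, 1, 2, … for 1021 - a² a perfect square: first hit at a = 11: 1021 - 121 = 900 = 30².
1021 = 11² + 30² = 121 + 900 ✓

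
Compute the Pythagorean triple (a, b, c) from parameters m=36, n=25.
(671, 1800, 1921)

Euclid's formula: a = m² - n², b = 2mn, c = m² + n²
m = 36, n = 25
a = 36² - 25² = 1296 - 625 = 671
b = 2 × 36 × 25 = 1800
c = 36² + 25² = 1296 + 625 = 1921
Verification: 671² + 1800² = 450241 + 3240000 = 3690241 = 1921² ✓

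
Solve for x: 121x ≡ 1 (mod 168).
25

gcd(121, 168) = 1, so the inverse exists.
Extended Euclidean algorithm on (168, 121):
168 = 1 × 121 + 47  ⟹  47 = (1)·168 + (-1)·121
121 = 2 × 47 + 27  ⟹  27 = (-2)·168 + (3)·121
47 = 1 × 27 + 20  ⟹  20 = (3)·168 + (-4)·121
27 = 1 × 20 + 7  ⟹  7 = (-5)·168 + (7)·121
20 = 2 × 7 + 6  ⟹  6 = (13)·168 + (-18)·121
7 = 1 × 6 + 1  ⟹  1 = (-18)·168 + (25)·121
So (25)·121 ≡ 1 (mod 168), i.e. 121^(-1) ≡ 25 (mod 168).
Check: 121 × 25 = 3025 ≡ 1 (mod 168)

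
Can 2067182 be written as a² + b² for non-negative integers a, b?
Not possible

Factorization: 2067182 = 2 × 13 × 43^3
By Fermat: n is sum of two squares iff every prime p ≡ 3 (mod 4) appears to even power.
Prime(s) ≡ 3 (mod 4) with odd exponent: [(43, 3)]
Therefore 2067182 cannot be expressed as a² + b².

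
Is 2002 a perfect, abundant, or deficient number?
abundant

Proper divisors of 2002: sum = 1 + 2 + 7 + 11 + 13 + 14 + 22 + 26 + 77 + 91 + 143 + 154 + 182 + 286 + 1001 = 2030
Since 2030 > 2002, 2002 is abundant.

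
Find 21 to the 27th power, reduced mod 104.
5

Repeated squaring. Binary of 27 = 11011.
21^1 ≡ 21 (mod 104); 21^2 ≡ 25 (mod 104); 21^4 ≡ 1 (mod 104); 21^8 ≡ 1 (mod 104); 21^16 ≡ 1 (mod 104)
21^27 = 21^1 × 21^2 × 21^8 × 21^16 ≡ 5 (mod 104)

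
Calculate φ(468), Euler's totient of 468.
144

468 = 2^2 × 3^2 × 13
φ(n) = n × ∏(1 - 1/p) for each prime p dividing n
φ(468) = 468 × (1 - 1/2) × (1 - 1/3) × (1 - 1/13) = 144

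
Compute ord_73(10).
8

73 is prime, so ord(10) divides φ(73) = 72.
Divisors of 72: 1, 2, 3, 4, 6, 8, 9, 12, 18, 24, 36, 72.
Repeated squaring: 10^1 ≡ 10, 10^2 ≡ 27, 10^4 ≡ 72, 10^8 ≡ 1, 10^16 ≡ 1, 10^32 ≡ 1, 10^64 ≡ 1 (mod 73).
Test 10^d mod 73 for each divisor d in increasing order:
10^1 ≡ 10
10^2 ≡ 27
10^3 = 10^2·10^1 ≡ 51
10^4 ≡ 72
10^6 = 10^4·10^2 ≡ 46
10^8 ≡ 1  ← first divisor giving 1
The order is 8.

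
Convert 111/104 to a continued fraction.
[1; 14, 1, 6]

Euclidean algorithm steps:
111 = 1 × 104 + 7
104 = 14 × 7 + 6
7 = 1 × 6 + 1
6 = 6 × 1 + 0
Continued fraction: [1; 14, 1, 6]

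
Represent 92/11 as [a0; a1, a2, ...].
[8; 2, 1, 3]

Euclidean algorithm steps:
92 = 8 × 11 + 4
11 = 2 × 4 + 3
4 = 1 × 3 + 1
3 = 3 × 1 + 0
Continued fraction: [8; 2, 1, 3]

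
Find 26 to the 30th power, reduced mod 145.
96

Repeated squaring. Binary of 30 = 11110.
26^1 ≡ 26 (mod 145); 26^2 ≡ 96 (mod 145); 26^4 ≡ 81 (mod 145); 26^8 ≡ 36 (mod 145); 26^16 ≡ 136 (mod 145)
26^30 = 26^2 × 26^4 × 26^8 × 26^16 ≡ 96 (mod 145)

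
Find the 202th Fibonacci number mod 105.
76

Matrix identity: Q^n = [[F_(n+1), F_n], [F_n, F_(n-1)]] with Q = [[1,1],[1,0]].
n = 202 = 11001010₂. Square-and-multiply, entries mod 105:
Q^1 = [[1,1],[1,0]]
Q^3 = (Q^1)²·Q = [[3,2],[2,1]]
Q^6 = (Q^3)² = [[13,8],[8,5]]
Q^12 = (Q^6)² = [[23,39],[39,89]]
Q^25 = (Q^12)²·Q = [[13,55],[55,63]]
Q^50 = (Q^25)² = [[44,85],[85,64]]
Q^101 = (Q^50)²·Q = [[71,26],[26,45]]
Q^202 = (Q^101)² = [[47,76],[76,76]]
F_202 mod 105 = Q^202[0][1] = 76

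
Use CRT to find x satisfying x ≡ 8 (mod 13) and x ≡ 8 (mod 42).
8

Using Chinese Remainder Theorem:
M = 13 × 42 = 546
M1 = 42, M2 = 13
y1 = 42^(-1) mod 13 = 9
y2 = 13^(-1) mod 42 = 13
x = (8×42×9 + 8×13×13) mod 546 = 8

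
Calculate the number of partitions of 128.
4351078600

p(n) counts ways to write n as a sum of positive integers (order ignored).
Euler's pentagonal recurrence: p(k) = p(k-1) + p(k-2) - p(k-5) - p(k-7) + p(k-12) + p(k-15) - ... (offsets j(3j∓1)/2, signs ++--, p(0)=1, p(<0)=0).
DP table for k = 0..127: p(0)=1, p(1)=1, p(2)=2, p(3)=3, p(4)=5, p(5)=7, p(6)=11, p(7)=15, p(8)=22, p(9)=30, p(10)=42, p(11)=56, p(12)=77, p(13)=101, p(14)=135, p(15)=176, p(16)=231, p(17)=297, p(18)=385, p(19)=490, p(20)=627, p(21)=792, p(22)=1002, p(23)=1255, p(24)=1575, p(25)=1958, p(26)=2436, p(27)=3010, p(28)=3718, p(29)=4565, p(30)=5604, p(31)=6842, p(32)=8349, p(33)=10143, p(34)=12310, p(35)=14883, p(36)=17977, p(37)=21637, p(38)=26015, p(39)=31185, p(40)=37338, p(41)=44583, p(42)=53174, p(43)=63261, p(44)=75175, p(45)=89134, p(46)=105558, p(47)=124754, p(48)=147273, p(49)=173525, p(50)=204226, p(51)=239943, p(52)=281589, p(53)=329931, p(54)=386155, p(55)=451276, p(56)=526823, p(57)=614154, p(58)=715220, p(59)=831820, p(60)=966467, p(61)=1121505, p(62)=1300156, p(63)=1505499, p(64)=1741630, p(65)=2012558, p(66)=2323520, p(67)=2679689, p(68)=3087735, p(69)=3554345, p(70)=4087968, p(71)=4697205, p(72)=5392783, p(73)=6185689, p(74)=7089500, p(75)=8118264, p(76)=9289091, p(77)=10619863, p(78)=12132164, p(79)=13848650, p(80)=15796476, p(81)=18004327, p(82)=20506255, p(83)=23338469, p(84)=26543660, p(85)=30167357, p(86)=34262962, p(87)=38887673, p(88)=44108109, p(89)=49995925, p(90)=56634173, p(91)=64112359, p(92)=72533807, p(93)=82010177, p(94)=92669720, p(95)=104651419, p(96)=118114304, p(97)=133230930, p(98)=150198136, p(99)=169229875, p(100)=190569292, p(101)=214481126, p(102)=241265379, p(103)=271248950, p(104)=304801365, p(105)=342325709, p(106)=384276336, p(107)=431149389, p(108)=483502844, p(109)=541946240, p(110)=607163746, p(111)=679903203, p(112)=761002156, p(113)=851376628, p(114)=952050665, p(115)=1064144451, p(116)=1188908248, p(117)=1327710076, p(118)=1482074143, p(119)=1653668665, p(120)=1844349560, p(121)=2056148051, p(122)=2291320912, p(123)=2552338241, p(124)=2841940500, p(125)=3163127352, p(126)=3519222692, p(127)=3913864295.
Final step: p(128) = p(127) + p(126) - p(123) - p(121) + p(116) + p(113) - p(106) - p(102) + p(93) + p(88) - p(77) - p(71) + p(58) + p(51) - p(36) - p(28) + p(11) + p(2)
= 3913864295 + 3519222692 - 2552338241 - 2056148051 + 1188908248 + 851376628 - 384276336 - 241265379 + 82010177 + 44108109 - 10619863 - 4697205 + 715220 + 239943 - 17977 - 3718 + 56 + 2
= 4351078600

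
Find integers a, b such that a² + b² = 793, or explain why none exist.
3² + 28² (a=3, b=28)

Factorization: 793 = 13 × 61
By Fermat: n is sum of two squares iff every prime p ≡ 3 (mod 4) appears to even power.
All primes ≡ 3 (mod 4) appear to even power.
Search a = 0, 1, 2, … for 793 - a² a perfect square: first hit at a = 3: 793 - 9 = 784 = 28².
793 = 3² + 28² = 9 + 784 ✓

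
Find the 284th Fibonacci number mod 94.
91

Matrix identity: Q^n = [[F_(n+1), F_n], [F_n, F_(n-1)]] with Q = [[1,1],[1,0]].
n = 284 = 100011100₂. Square-and-multiply, entries mod 94:
Q^1 = [[1,1],[1,0]]
Q^2 = (Q^1)² = [[2,1],[1,1]]
Q^4 = (Q^2)² = [[5,3],[3,2]]
Q^8 = (Q^4)² = [[34,21],[21,13]]
Q^17 = (Q^8)²·Q = [[46,93],[93,47]]
Q^35 = (Q^17)²·Q = [[50,49],[49,1]]
Q^71 = (Q^35)²·Q = [[68,13],[13,55]]
Q^142 = (Q^71)² = [[93,1],[1,92]]
Q^284 = (Q^142)² = [[2,91],[91,5]]
F_284 mod 94 = Q^284[0][1] = 91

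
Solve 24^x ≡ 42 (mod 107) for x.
64

Baby-step giant-step with step n = ⌈√107⌉ = 11.
Baby steps 24^j mod 107 (j:value) for j=0..10: 0:1, 1:24, 2:41, 3:21, 4:76, 5:5, 6:13, 7:98, 8:105, 9:59, 10:25.
Giant-step multiplier: 24^(-11) ≡ 24^(106-11) = 24^95 ≡ 28 (mod 107).
Giant steps γ_i = 42·28^i mod 107: γ_0=42, γ_1=106, γ_2=79, γ_3=72, γ_4=90, γ_5=59 (in table at j=9).
x = i·n + j = 5·11 + 9 = 64.
Check: 24^64 ≡ 42 (mod 107).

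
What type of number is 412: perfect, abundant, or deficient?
deficient

Proper divisors of 412: sum = 1 + 2 + 4 + 103 + 206 = 316
Since 316 < 412, 412 is deficient.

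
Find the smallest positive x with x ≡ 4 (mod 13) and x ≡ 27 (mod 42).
69

Using Chinese Remainder Theorem:
M = 13 × 42 = 546
M1 = 42, M2 = 13
y1 = 42^(-1) mod 13 = 9
y2 = 13^(-1) mod 42 = 13
x = (4×42×9 + 27×13×13) mod 546 = 69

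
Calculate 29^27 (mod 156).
53

Repeated squaring. Binary of 27 = 11011.
29^1 ≡ 29 (mod 156); 29^2 ≡ 61 (mod 156); 29^4 ≡ 133 (mod 156); 29^8 ≡ 61 (mod 156); 29^16 ≡ 133 (mod 156)
29^27 = 29^1 × 29^2 × 29^8 × 29^16 ≡ 53 (mod 156)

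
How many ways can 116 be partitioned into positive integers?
1188908248

p(n) counts ways to write n as a sum of positive integers (order ignored).
Euler's pentagonal recurrence: p(k) = p(k-1) + p(k-2) - p(k-5) - p(k-7) + p(k-12) + p(k-15) - ... (offsets j(3j∓1)/2, signs ++--, p(0)=1, p(<0)=0).
DP table for k = 0..115: p(0)=1, p(1)=1, p(2)=2, p(3)=3, p(4)=5, p(5)=7, p(6)=11, p(7)=15, p(8)=22, p(9)=30, p(10)=42, p(11)=56, p(12)=77, p(13)=101, p(14)=135, p(15)=176, p(16)=231, p(17)=297, p(18)=385, p(19)=490, p(20)=627, p(21)=792, p(22)=1002, p(23)=1255, p(24)=1575, p(25)=1958, p(26)=2436, p(27)=3010, p(28)=3718, p(29)=4565, p(30)=5604, p(31)=6842, p(32)=8349, p(33)=10143, p(34)=12310, p(35)=14883, p(36)=17977, p(37)=21637, p(38)=26015, p(39)=31185, p(40)=37338, p(41)=44583, p(42)=53174, p(43)=63261, p(44)=75175, p(45)=89134, p(46)=105558, p(47)=124754, p(48)=147273, p(49)=173525, p(50)=204226, p(51)=239943, p(52)=281589, p(53)=329931, p(54)=386155, p(55)=451276, p(56)=526823, p(57)=614154, p(58)=715220, p(59)=831820, p(60)=966467, p(61)=1121505, p(62)=1300156, p(63)=1505499, p(64)=1741630, p(65)=2012558, p(66)=2323520, p(67)=2679689, p(68)=3087735, p(69)=3554345, p(70)=4087968, p(71)=4697205, p(72)=5392783, p(73)=6185689, p(74)=7089500, p(75)=8118264, p(76)=9289091, p(77)=10619863, p(78)=12132164, p(79)=13848650, p(80)=15796476, p(81)=18004327, p(82)=20506255, p(83)=23338469, p(84)=26543660, p(85)=30167357, p(86)=34262962, p(87)=38887673, p(88)=44108109, p(89)=49995925, p(90)=56634173, p(91)=64112359, p(92)=72533807, p(93)=82010177, p(94)=92669720, p(95)=104651419, p(96)=118114304, p(97)=133230930, p(98)=150198136, p(99)=169229875, p(100)=190569292, p(101)=214481126, p(102)=241265379, p(103)=271248950, p(104)=304801365, p(105)=342325709, p(106)=384276336, p(107)=431149389, p(108)=483502844, p(109)=541946240, p(110)=607163746, p(111)=679903203, p(112)=761002156, p(113)=851376628, p(114)=952050665, p(115)=1064144451.
Final step: p(116) = p(115) + p(114) - p(111) - p(109) + p(104) + p(101) - p(94) - p(90) + p(81) + p(76) - p(65) - p(59) + p(46) + p(39) - p(24) - p(16)
= 1064144451 + 952050665 - 679903203 - 541946240 + 304801365 + 214481126 - 92669720 - 56634173 + 18004327 + 9289091 - 2012558 - 831820 + 105558 + 31185 - 1575 - 231
= 1188908248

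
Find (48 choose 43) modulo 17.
13

Using Lucas' theorem:
Write n=48 and k=43 in base 17:
n in base 17: [2, 14]
k in base 17: [2, 9]
C(48,43) mod 17 = ∏ C(n_i, k_i) mod 17
Digit binomials (mod 17): C(2,2) = 1; C(14,9) = 2002 ≡ 13
Product: 1 × 13 = 13 ≡ 13 (mod 17)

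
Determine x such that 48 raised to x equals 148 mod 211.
150

Baby-step giant-step with step n = ⌈√211⌉ = 15.
Baby steps 48^j mod 211 (j:value) for j=0..14: 0:1, 1:48, 2:194, 3:28, 4:78, 5:157, 6:151, 7:74, 8:176, 9:8, 10:173, 11:75, 12:13, 13:202, 14:201.
Giant-step multiplier: 48^(-15) ≡ 48^(210-15) = 48^195 ≡ 40 (mod 211).
Giant steps γ_i = 148·40^i mod 211: γ_0=148, γ_1=12, γ_2=58, γ_3=210, γ_4=171, γ_5=88, γ_6=144, γ_7=63, γ_8=199, γ_9=153, γ_10=1 (in table at j=0).
x = i·n + j = 10·15 + 0 = 150.
Check: 48^150 ≡ 148 (mod 211).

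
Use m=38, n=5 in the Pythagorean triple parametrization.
(1419, 380, 1469)

Euclid's formula: a = m² - n², b = 2mn, c = m² + n²
m = 38, n = 5
a = 38² - 5² = 1444 - 25 = 1419
b = 2 × 38 × 5 = 380
c = 38² + 5² = 1444 + 25 = 1469
Verification: 1419² + 380² = 2013561 + 144400 = 2157961 = 1469² ✓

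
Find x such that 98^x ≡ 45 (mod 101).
98

Baby-step giant-step with step n = ⌈√101⌉ = 11.
Baby steps 98^j mod 101 (j:value) for j=0..10: 0:1, 1:98, 2:9, 3:74, 4:81, 5:60, 6:22, 7:35, 8:97, 9:12, 10:65.
Giant-step multiplier: 98^(-11) ≡ 98^(100-11) = 98^89 ≡ 29 (mod 101).
Giant steps γ_i = 45·29^i mod 101: γ_0=45, γ_1=93, γ_2=71, γ_3=39, γ_4=20, γ_5=75, γ_6=54, γ_7=51, γ_8=65 (in table at j=10).
x = i·n + j = 8·11 + 10 = 98.
Check: 98^98 ≡ 45 (mod 101).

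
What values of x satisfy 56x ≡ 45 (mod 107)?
x ≡ 18 (mod 107)

gcd(56, 107) = 1, which divides 45, so solutions exist.
Find 56^(-1) mod 107 by the extended Euclidean algorithm:
107 = 1 × 56 + 51  ⟹  51 = (1)·107 + (-1)·56
56 = 1 × 51 + 5  ⟹  5 = (-1)·107 + (2)·56
51 = 10 × 5 + 1  ⟹  1 = (11)·107 + (-21)·56
So (-21)·56 ≡ 1 (mod 107), i.e. 56^(-1) ≡ -21 ≡ 86 (mod 107).
x ≡ 86 × 45 = 3870 ≡ 18 (mod 107).
Check: 56 × 18 = 1008 ≡ 45 (mod 107).
Unique solution: x ≡ 18 (mod 107)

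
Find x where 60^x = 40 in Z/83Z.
62

Baby-step giant-step with step n = ⌈√83⌉ = 10.
Baby steps 60^j mod 83 (j:value) for j=0..9: 0:1, 1:60, 2:31, 3:34, 4:48, 5:58, 6:77, 7:55, 8:63, 9:45.
Giant-step multiplier: 60^(-10) ≡ 60^(82-10) = 60^72 ≡ 17 (mod 83).
Giant steps γ_i = 40·17^i mod 83: γ_0=40, γ_1=16, γ_2=23, γ_3=59, γ_4=7, γ_5=36, γ_6=31 (in table at j=2).
x = i·n + j = 6·10 + 2 = 62.
Check: 60^62 ≡ 40 (mod 83).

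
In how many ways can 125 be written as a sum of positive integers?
3163127352

p(n) counts ways to write n as a sum of positive integers (order ignored).
Euler's pentagonal recurrence: p(k) = p(k-1) + p(k-2) - p(k-5) - p(k-7) + p(k-12) + p(k-15) - ... (offsets j(3j∓1)/2, signs ++--, p(0)=1, p(<0)=0).
DP table for k = 0..124: p(0)=1, p(1)=1, p(2)=2, p(3)=3, p(4)=5, p(5)=7, p(6)=11, p(7)=15, p(8)=22, p(9)=30, p(10)=42, p(11)=56, p(12)=77, p(13)=101, p(14)=135, p(15)=176, p(16)=231, p(17)=297, p(18)=385, p(19)=490, p(20)=627, p(21)=792, p(22)=1002, p(23)=1255, p(24)=1575, p(25)=1958, p(26)=2436, p(27)=3010, p(28)=3718, p(29)=4565, p(30)=5604, p(31)=6842, p(32)=8349, p(33)=10143, p(34)=12310, p(35)=14883, p(36)=17977, p(37)=21637, p(38)=26015, p(39)=31185, p(40)=37338, p(41)=44583, p(42)=53174, p(43)=63261, p(44)=75175, p(45)=89134, p(46)=105558, p(47)=124754, p(48)=147273, p(49)=173525, p(50)=204226, p(51)=239943, p(52)=281589, p(53)=329931, p(54)=386155, p(55)=451276, p(56)=526823, p(57)=614154, p(58)=715220, p(59)=831820, p(60)=966467, p(61)=1121505, p(62)=1300156, p(63)=1505499, p(64)=1741630, p(65)=2012558, p(66)=2323520, p(67)=2679689, p(68)=3087735, p(69)=3554345, p(70)=4087968, p(71)=4697205, p(72)=5392783, p(73)=6185689, p(74)=7089500, p(75)=8118264, p(76)=9289091, p(77)=10619863, p(78)=12132164, p(79)=13848650, p(80)=15796476, p(81)=18004327, p(82)=20506255, p(83)=23338469, p(84)=26543660, p(85)=30167357, p(86)=34262962, p(87)=38887673, p(88)=44108109, p(89)=49995925, p(90)=56634173, p(91)=64112359, p(92)=72533807, p(93)=82010177, p(94)=92669720, p(95)=104651419, p(96)=118114304, p(97)=133230930, p(98)=150198136, p(99)=169229875, p(100)=190569292, p(101)=214481126, p(102)=241265379, p(103)=271248950, p(104)=304801365, p(105)=342325709, p(106)=384276336, p(107)=431149389, p(108)=483502844, p(109)=541946240, p(110)=607163746, p(111)=679903203, p(112)=761002156, p(113)=851376628, p(114)=952050665, p(115)=1064144451, p(116)=1188908248, p(117)=1327710076, p(118)=1482074143, p(119)=1653668665, p(120)=1844349560, p(121)=2056148051, p(122)=2291320912, p(123)=2552338241, p(124)=2841940500.
Final step: p(125) = p(124) + p(123) - p(120) - p(118) + p(113) + p(110) - p(103) - p(99) + p(90) + p(85) - p(74) - p(68) + p(55) + p(48) - p(33) - p(25) + p(8)
= 2841940500 + 2552338241 - 1844349560 - 1482074143 + 851376628 + 607163746 - 271248950 - 169229875 + 56634173 + 30167357 - 7089500 - 3087735 + 451276 + 147273 - 10143 - 1958 + 22
= 3163127352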